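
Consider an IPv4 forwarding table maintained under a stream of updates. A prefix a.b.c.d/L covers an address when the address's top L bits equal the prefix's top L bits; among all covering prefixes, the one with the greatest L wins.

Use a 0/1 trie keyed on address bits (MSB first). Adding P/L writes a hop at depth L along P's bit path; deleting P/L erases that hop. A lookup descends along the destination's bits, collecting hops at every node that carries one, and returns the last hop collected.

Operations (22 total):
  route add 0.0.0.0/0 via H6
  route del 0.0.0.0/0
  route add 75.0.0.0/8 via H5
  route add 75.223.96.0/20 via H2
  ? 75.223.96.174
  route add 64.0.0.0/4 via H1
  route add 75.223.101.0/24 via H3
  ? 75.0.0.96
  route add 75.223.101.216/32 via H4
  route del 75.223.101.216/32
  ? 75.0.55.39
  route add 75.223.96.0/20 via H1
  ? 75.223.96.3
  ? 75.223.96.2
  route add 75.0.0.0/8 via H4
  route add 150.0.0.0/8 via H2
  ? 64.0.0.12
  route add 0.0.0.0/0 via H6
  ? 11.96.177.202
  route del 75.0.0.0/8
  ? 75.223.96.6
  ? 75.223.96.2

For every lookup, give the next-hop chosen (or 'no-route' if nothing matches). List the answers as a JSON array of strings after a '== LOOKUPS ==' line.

Trace:
  add 0.0.0.0/0 -> H6 at depth 0
  - 0.0.0.0/0 clear@0
  add 75.0.0.0/8 -> H5 at depth 8
  add 75.223.96.0/20 -> H2 at depth 20
  Q 75.223.96.174: descend 01001011110111110110 ; hops seen [H5,H2] ; pick H2
  add 64.0.0.0/4 -> H1 at depth 4
  add 75.223.101.0/24 -> H3 at depth 24
  Q 75.0.0.96: descend 01001011 ; hops seen [H1,H5] ; pick H5
  add 75.223.101.216/32 -> H4 at depth 32
  - 75.223.101.216/32 clear@32
  Q 75.0.55.39: descend 01001011 ; hops seen [H1,H5] ; pick H5
  add 75.223.96.0/20 -> H1 at depth 20
  Q 75.223.96.3: descend 010010111101111101100 ; hops seen [H1,H5,H1] ; pick H1
  Q 75.223.96.2: descend 010010111101111101100 ; hops seen [H1,H5,H1] ; pick H1
  add 75.0.0.0/8 -> H4 at depth 8
  add 150.0.0.0/8 -> H2 at depth 8
  Q 64.0.0.12: descend 0100 ; hops seen [H1] ; pick H1
  add 0.0.0.0/0 -> H6 at depth 0
  Q 11.96.177.202: descend 0 ; hops seen [H6] ; pick H6
  - 75.0.0.0/8 clear@8
  Q 75.223.96.6: descend 010010111101111101100 ; hops seen [H6,H1,H1] ; pick H1
  Q 75.223.96.2: descend 010010111101111101100 ; hops seen [H6,H1,H1] ; pick H1

== LOOKUPS ==
["H2","H5","H5","H1","H1","H1","H6","H1","H1"]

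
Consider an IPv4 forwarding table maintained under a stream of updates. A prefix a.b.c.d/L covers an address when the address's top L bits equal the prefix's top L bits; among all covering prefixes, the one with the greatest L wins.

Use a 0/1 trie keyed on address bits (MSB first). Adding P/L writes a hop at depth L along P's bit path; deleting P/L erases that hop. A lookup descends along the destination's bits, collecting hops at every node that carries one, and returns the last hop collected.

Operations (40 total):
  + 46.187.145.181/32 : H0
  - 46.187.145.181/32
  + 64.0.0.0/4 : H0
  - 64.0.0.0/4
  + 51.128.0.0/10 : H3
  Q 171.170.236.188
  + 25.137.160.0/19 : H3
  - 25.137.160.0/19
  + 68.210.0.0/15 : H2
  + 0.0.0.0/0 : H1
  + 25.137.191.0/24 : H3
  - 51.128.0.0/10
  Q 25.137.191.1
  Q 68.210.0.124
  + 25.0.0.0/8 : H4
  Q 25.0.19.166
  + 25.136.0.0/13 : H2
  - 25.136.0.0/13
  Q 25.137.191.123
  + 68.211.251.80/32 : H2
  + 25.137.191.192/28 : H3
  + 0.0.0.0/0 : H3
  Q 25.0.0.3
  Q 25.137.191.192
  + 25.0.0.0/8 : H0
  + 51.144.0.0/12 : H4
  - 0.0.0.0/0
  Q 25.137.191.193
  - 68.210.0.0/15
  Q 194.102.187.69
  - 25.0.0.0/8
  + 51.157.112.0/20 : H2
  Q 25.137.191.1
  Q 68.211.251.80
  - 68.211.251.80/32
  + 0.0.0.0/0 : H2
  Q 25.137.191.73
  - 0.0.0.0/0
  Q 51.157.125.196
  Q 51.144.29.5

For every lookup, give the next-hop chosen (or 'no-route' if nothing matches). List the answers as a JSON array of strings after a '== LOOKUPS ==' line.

Apply in order:
  add 46.187.145.181/32 -> H0 at depth 32
  - 46.187.145.181/32 clear@32
  add 64.0.0.0/4 -> H0 at depth 4
  - 64.0.0.0/4 clear@4
  add 51.128.0.0/10 -> H3 at depth 10
  ? 171.170.236.188  path d0:-  best=no-route
  add 25.137.160.0/19 -> H3 at depth 19
  - 25.137.160.0/19 clear@19
  add 68.210.0.0/15 -> H2 at depth 15
  add 0.0.0.0/0 -> H1 at depth 0
  add 25.137.191.0/24 -> H3 at depth 24
  - 51.128.0.0/10 clear@10
  ? 25.137.191.1  path d0:H1→d1:-→d2:-→d3:-→d4:-→d5:-→d6:-→d7:-→d8:-→d9:-→d10:-→d11:-→d12:-→d13:-→d14:-→d15:-→d16:-→d17:-→d18:-→d19:-→d20:-→d21:-→d22:-→d23:-→d24:H3  best=H3
  ? 68.210.0.124  path d0:H1→d1:-→d2:-→d3:-→d4:-→d5:-→d6:-→d7:-→d8:-→d9:-→d10:-→d11:-→d12:-→d13:-→d14:-→d15:H2  best=H2
  add 25.0.0.0/8 -> H4 at depth 8
  ? 25.0.19.166  path d0:H1→d1:-→d2:-→d3:-→d4:-→d5:-→d6:-→d7:-→d8:H4  best=H4
  add 25.136.0.0/13 -> H2 at depth 13
  - 25.136.0.0/13 clear@13
  ? 25.137.191.123  path d0:H1→d1:-→d2:-→d3:-→d4:-→d5:-→d6:-→d7:-→d8:H4→d9:-→d10:-→d11:-→d12:-→d13:-→d14:-→d15:-→d16:-→d17:-→d18:-→d19:-→d20:-→d21:-→d22:-→d23:-→d24:H3  best=H3
  add 68.211.251.80/32 -> H2 at depth 32
  add 25.137.191.192/28 -> H3 at depth 28
  add 0.0.0.0/0 -> H3 at depth 0
  ? 25.0.0.3  path d0:H3→d1:-→d2:-→d3:-→d4:-→d5:-→d6:-→d7:-→d8:H4  best=H4
  ? 25.137.191.192  path d0:H3→d1:-→d2:-→d3:-→d4:-→d5:-→d6:-→d7:-→d8:H4→d9:-→d10:-→d11:-→d12:-→d13:-→d14:-→d15:-→d16:-→d17:-→d18:-→d19:-→d20:-→d21:-→d22:-→d23:-→d24:H3→d25:-→d26:-→d27:-→d28:H3  best=H3
  add 25.0.0.0/8 -> H0 at depth 8
  add 51.144.0.0/12 -> H4 at depth 12
  - 0.0.0.0/0 clear@0
  ? 25.137.191.193  path d0:-→d1:-→d2:-→d3:-→d4:-→d5:-→d6:-→d7:-→d8:H0→d9:-→d10:-→d11:-→d12:-→d13:-→d14:-→d15:-→d16:-→d17:-→d18:-→d19:-→d20:-→d21:-→d22:-→d23:-→d24:H3→d25:-→d26:-→d27:-→d28:H3  best=H3
  - 68.210.0.0/15 clear@15
  ? 194.102.187.69  path d0:-  best=no-route
  - 25.0.0.0/8 clear@8
  add 51.157.112.0/20 -> H2 at depth 20
  ? 25.137.191.1  path d0:-→d1:-→d2:-→d3:-→d4:-→d5:-→d6:-→d7:-→d8:-→d9:-→d10:-→d11:-→d12:-→d13:-→d14:-→d15:-→d16:-→d17:-→d18:-→d19:-→d20:-→d21:-→d22:-→d23:-→d24:H3  best=H3
  ? 68.211.251.80  path d0:-→d1:-→d2:-→d3:-→d4:-→d5:-→d6:-→d7:-→d8:-→d9:-→d10:-→d11:-→d12:-→d13:-→d14:-→d15:-→d16:-→d17:-→d18:-→d19:-→d20:-→d21:-→d22:-→d23:-→d24:-→d25:-→d26:-→d27:-→d28:-→d29:-→d30:-→d31:-→d32:H2  best=H2
  - 68.211.251.80/32 clear@32
  add 0.0.0.0/0 -> H2 at depth 0
  ? 25.137.191.73  path d0:H2→d1:-→d2:-→d3:-→d4:-→d5:-→d6:-→d7:-→d8:-→d9:-→d10:-→d11:-→d12:-→d13:-→d14:-→d15:-→d16:-→d17:-→d18:-→d19:-→d20:-→d21:-→d22:-→d23:-→d24:H3  best=H3
  - 0.0.0.0/0 clear@0
  ? 51.157.125.196  path d0:-→d1:-→d2:-→d3:-→d4:-→d5:-→d6:-→d7:-→d8:-→d9:-→d10:-→d11:-→d12:H4→d13:-→d14:-→d15:-→d16:-→d17:-→d18:-→d19:-→d20:H2  best=H2
  ? 51.144.29.5  path d0:-→d1:-→d2:-→d3:-→d4:-→d5:-→d6:-→d7:-→d8:-→d9:-→d10:-→d11:-→d12:H4  best=H4

== LOOKUPS ==
["no-route","H3","H2","H4","H3","H4","H3","H3","no-route","H3","H2","H3","H2","H4"]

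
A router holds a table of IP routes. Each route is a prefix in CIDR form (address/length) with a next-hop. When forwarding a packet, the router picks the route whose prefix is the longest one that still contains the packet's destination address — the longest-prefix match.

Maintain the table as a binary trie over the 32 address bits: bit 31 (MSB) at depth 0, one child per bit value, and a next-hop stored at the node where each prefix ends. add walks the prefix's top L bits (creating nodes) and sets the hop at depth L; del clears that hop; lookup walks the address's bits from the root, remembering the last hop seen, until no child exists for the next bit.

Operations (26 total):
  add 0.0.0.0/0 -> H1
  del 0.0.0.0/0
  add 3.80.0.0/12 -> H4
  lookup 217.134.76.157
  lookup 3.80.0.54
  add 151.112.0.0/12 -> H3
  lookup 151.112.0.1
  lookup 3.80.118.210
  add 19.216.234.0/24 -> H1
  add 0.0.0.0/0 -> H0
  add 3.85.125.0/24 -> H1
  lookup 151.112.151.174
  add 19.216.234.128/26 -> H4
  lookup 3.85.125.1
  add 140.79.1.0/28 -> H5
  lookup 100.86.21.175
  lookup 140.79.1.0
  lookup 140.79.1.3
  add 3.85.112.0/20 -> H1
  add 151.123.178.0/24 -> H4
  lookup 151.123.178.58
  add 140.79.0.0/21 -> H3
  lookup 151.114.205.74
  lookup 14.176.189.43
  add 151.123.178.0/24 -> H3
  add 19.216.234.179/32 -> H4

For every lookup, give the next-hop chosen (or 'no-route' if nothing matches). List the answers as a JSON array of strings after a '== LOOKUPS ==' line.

Trace:
  add 0.0.0.0/0 -> H1 at depth 0
  - 0.0.0.0/0 clear@0
  add 3.80.0.0/12 -> H4 at depth 12
  Q 217.134.76.157: descend ε ; hops seen [∅] ; pick no-route
  Q 3.80.0.54: descend 000000110101 ; hops seen [H4] ; pick H4
  add 151.112.0.0/12 -> H3 at depth 12
  Q 151.112.0.1: descend 100101110111 ; hops seen [H3] ; pick H3
  Q 3.80.118.210: descend 000000110101 ; hops seen [H4] ; pick H4
  add 19.216.234.0/24 -> H1 at depth 24
  add 0.0.0.0/0 -> H0 at depth 0
  add 3.85.125.0/24 -> H1 at depth 24
  Q 151.112.151.174: descend 100101110111 ; hops seen [H0,H3] ; pick H3
  add 19.216.234.128/26 -> H4 at depth 26
  Q 3.85.125.1: descend 000000110101010101111101 ; hops seen [H0,H4,H1] ; pick H1
  add 140.79.1.0/28 -> H5 at depth 28
  Q 100.86.21.175: descend 0 ; hops seen [H0] ; pick H0
  Q 140.79.1.0: descend 1000110001001111000000010000 ; hops seen [H0,H5] ; pick H5
  Q 140.79.1.3: descend 1000110001001111000000010000 ; hops seen [H0,H5] ; pick H5
  add 3.85.112.0/20 -> H1 at depth 20
  add 151.123.178.0/24 -> H4 at depth 24
  Q 151.123.178.58: descend 100101110111101110110010 ; hops seen [H0,H3,H4] ; pick H4
  add 140.79.0.0/21 -> H3 at depth 21
  Q 151.114.205.74: descend 100101110111 ; hops seen [H0,H3] ; pick H3
  Q 14.176.189.43: descend 0000 ; hops seen [H0] ; pick H0
  add 151.123.178.0/24 -> H3 at depth 24
  add 19.216.234.179/32 -> H4 at depth 32

== LOOKUPS ==
["no-route","H4","H3","H4","H3","H1","H0","H5","H5","H4","H3","H0"]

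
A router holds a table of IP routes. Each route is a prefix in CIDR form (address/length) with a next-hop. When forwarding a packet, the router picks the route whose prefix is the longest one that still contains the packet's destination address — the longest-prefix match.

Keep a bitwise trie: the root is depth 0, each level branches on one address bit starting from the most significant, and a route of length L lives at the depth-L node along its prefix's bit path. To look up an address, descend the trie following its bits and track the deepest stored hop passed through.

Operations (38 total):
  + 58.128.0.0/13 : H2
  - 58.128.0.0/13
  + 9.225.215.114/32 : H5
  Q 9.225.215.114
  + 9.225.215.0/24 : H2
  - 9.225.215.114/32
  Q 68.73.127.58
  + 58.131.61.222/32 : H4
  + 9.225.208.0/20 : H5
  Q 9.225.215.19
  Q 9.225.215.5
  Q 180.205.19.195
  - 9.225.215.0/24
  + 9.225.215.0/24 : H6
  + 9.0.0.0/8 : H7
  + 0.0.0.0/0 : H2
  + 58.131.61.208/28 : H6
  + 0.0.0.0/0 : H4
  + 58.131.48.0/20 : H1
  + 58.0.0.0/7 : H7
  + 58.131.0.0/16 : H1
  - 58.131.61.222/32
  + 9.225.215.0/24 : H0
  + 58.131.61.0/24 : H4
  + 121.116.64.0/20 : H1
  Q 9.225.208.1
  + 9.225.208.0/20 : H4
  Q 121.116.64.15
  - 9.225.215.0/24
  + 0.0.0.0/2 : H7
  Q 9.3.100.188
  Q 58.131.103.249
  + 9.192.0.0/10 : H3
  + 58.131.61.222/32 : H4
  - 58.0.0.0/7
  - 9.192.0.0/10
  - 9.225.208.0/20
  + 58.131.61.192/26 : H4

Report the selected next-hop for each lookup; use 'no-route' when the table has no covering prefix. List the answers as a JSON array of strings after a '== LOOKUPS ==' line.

Apply in order:
  add 58.128.0.0/13 -> H2 at depth 13
  del 58.128.0.0/13 (clear depth 13)
  add 9.225.215.114/32 -> H5 at depth 32
  Q 9.225.215.114: descend 00001001111000011101011101110010 ; hops seen [H5] ; pick H5
  add 9.225.215.0/24 -> H2 at depth 24
  del 9.225.215.114/32 (clear depth 32)
  Q 68.73.127.58: descend 0 ; hops seen [∅] ; pick no-route
  add 58.131.61.222/32 -> H4 at depth 32
  add 9.225.208.0/20 -> H5 at depth 20
  Q 9.225.215.19: descend 0000100111100001110101110 ; hops seen [H5,H2] ; pick H2
  Q 9.225.215.5: descend 0000100111100001110101110 ; hops seen [H5,H2] ; pick H2
  Q 180.205.19.195: descend ε ; hops seen [∅] ; pick no-route
  del 9.225.215.0/24 (clear depth 24)
  add 9.225.215.0/24 -> H6 at depth 24
  add 9.0.0.0/8 -> H7 at depth 8
  add 0.0.0.0/0 -> H2 at depth 0
  add 58.131.61.208/28 -> H6 at depth 28
  add 0.0.0.0/0 -> H4 at depth 0
  add 58.131.48.0/20 -> H1 at depth 20
  add 58.0.0.0/7 -> H7 at depth 7
  add 58.131.0.0/16 -> H1 at depth 16
  del 58.131.61.222/32 (clear depth 32)
  add 9.225.215.0/24 -> H0 at depth 24
  add 58.131.61.0/24 -> H4 at depth 24
  add 121.116.64.0/20 -> H1 at depth 20
  Q 9.225.208.1: descend 000010011110000111010 ; hops seen [H4,H7,H5] ; pick H5
  add 9.225.208.0/20 -> H4 at depth 20
  Q 121.116.64.15: descend 01111001011101000100 ; hops seen [H4,H1] ; pick H1
  del 9.225.215.0/24 (clear depth 24)
  add 0.0.0.0/2 -> H7 at depth 2
  Q 9.3.100.188: descend 00001001 ; hops seen [H4,H7,H7] ; pick H7
  Q 58.131.103.249: descend 00111010100000110 ; hops seen [H4,H7,H7,H1] ; pick H1
  add 9.192.0.0/10 -> H3 at depth 10
  add 58.131.61.222/32 -> H4 at depth 32
  del 58.0.0.0/7 (clear depth 7)
  del 9.192.0.0/10 (clear depth 10)
  del 9.225.208.0/20 (clear depth 20)
  add 58.131.61.192/26 -> H4 at depth 26

== LOOKUPS ==
["H5","no-route","H2","H2","no-route","H5","H1","H7","H1"]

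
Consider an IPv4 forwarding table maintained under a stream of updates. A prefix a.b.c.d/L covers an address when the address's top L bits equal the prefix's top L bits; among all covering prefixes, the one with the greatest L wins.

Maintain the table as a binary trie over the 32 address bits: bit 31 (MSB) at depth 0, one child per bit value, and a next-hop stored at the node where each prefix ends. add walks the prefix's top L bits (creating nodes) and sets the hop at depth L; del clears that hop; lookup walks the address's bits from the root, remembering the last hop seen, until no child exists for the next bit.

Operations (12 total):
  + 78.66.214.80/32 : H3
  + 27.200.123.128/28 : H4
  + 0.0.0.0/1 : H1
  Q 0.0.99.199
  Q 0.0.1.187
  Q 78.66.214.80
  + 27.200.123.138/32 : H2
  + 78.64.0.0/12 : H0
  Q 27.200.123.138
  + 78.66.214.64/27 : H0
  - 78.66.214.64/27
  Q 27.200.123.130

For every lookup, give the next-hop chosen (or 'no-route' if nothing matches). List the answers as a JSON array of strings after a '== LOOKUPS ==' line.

Apply in order:
  + 78.66.214.80/32 (H3) depth=32
  + 27.200.123.128/28 (H4) depth=28
  + 0.0.0.0/1 (H1) depth=1
  lookup 0.0.99.199: bits 000 walk d0:-→d1:H1→d2:-→d3:- -> H1
  lookup 0.0.1.187: bits 000 walk d0:-→d1:H1→d2:-→d3:- -> H1
  lookup 78.66.214.80: bits 01001110010000101101011001010000 walk d0:-→d1:H1→d2:-→d3:-→d4:-→d5:-→d6:-→d7:-→d8:-→d9:-→d10:-→d11:-→d12:-→d13:-→d14:-→d15:-→d16:-→d17:-→d18:-→d19:-→d20:-→d21:-→d22:-→d23:-→d24:-→d25:-→d26:-→d27:-→d28:-→d29:-→d30:-→d31:-→d32:H3 -> H3
  + 27.200.123.138/32 (H2) depth=32
  + 78.64.0.0/12 (H0) depth=12
  lookup 27.200.123.138: bits 00011011110010000111101110001010 walk d0:-→d1:H1→d2:-→d3:-→d4:-→d5:-→d6:-→d7:-→d8:-→d9:-→d10:-→d11:-→d12:-→d13:-→d14:-→d15:-→d16:-→d17:-→d18:-→d19:-→d20:-→d21:-→d22:-→d23:-→d24:-→d25:-→d26:-→d27:-→d28:H4→d29:-→d30:-→d31:-→d32:H2 -> H2
  + 78.66.214.64/27 (H0) depth=27
  del 78.66.214.64/27 (clear depth 27)
  lookup 27.200.123.130: bits 0001101111001000011110111000 walk d0:-→d1:H1→d2:-→d3:-→d4:-→d5:-→d6:-→d7:-→d8:-→d9:-→d10:-→d11:-→d12:-→d13:-→d14:-→d15:-→d16:-→d17:-→d18:-→d19:-→d20:-→d21:-→d22:-→d23:-→d24:-→d25:-→d26:-→d27:-→d28:H4 -> H4

== LOOKUPS ==
["H1","H1","H3","H2","H4"]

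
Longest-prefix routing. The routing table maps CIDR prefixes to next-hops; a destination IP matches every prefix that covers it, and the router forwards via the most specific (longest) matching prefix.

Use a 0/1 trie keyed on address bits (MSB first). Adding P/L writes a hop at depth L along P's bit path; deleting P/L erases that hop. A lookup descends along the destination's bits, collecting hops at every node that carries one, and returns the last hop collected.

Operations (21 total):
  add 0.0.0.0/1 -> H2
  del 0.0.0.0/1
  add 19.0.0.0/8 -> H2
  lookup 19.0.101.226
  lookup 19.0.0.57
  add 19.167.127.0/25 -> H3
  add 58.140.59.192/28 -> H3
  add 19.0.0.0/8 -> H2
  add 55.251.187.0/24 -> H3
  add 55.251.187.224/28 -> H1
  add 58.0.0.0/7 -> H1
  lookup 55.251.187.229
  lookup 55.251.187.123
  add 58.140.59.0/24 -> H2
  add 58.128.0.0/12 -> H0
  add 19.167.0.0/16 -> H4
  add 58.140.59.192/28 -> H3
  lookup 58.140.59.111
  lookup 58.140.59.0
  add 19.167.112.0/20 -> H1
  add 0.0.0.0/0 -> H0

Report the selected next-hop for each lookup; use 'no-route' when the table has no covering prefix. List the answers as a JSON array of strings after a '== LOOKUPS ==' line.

Process each operation:
  + 0.0.0.0/1 (H2) depth=1
  - 0.0.0.0/1 clear@1
  + 19.0.0.0/8 (H2) depth=8
  ? 19.0.101.226  path d0:-→d1:-→d2:-→d3:-→d4:-→d5:-→d6:-→d7:-→d8:H2  best=H2
  ? 19.0.0.57  path d0:-→d1:-→d2:-→d3:-→d4:-→d5:-→d6:-→d7:-→d8:H2  best=H2
  + 19.167.127.0/25 (H3) depth=25
  + 58.140.59.192/28 (H3) depth=28
  + 19.0.0.0/8 (H2) depth=8
  + 55.251.187.0/24 (H3) depth=24
  + 55.251.187.224/28 (H1) depth=28
  + 58.0.0.0/7 (H1) depth=7
  ? 55.251.187.229  path d0:-→d1:-→d2:-→d3:-→d4:-→d5:-→d6:-→d7:-→d8:-→d9:-→d10:-→d11:-→d12:-→d13:-→d14:-→d15:-→d16:-→d17:-→d18:-→d19:-→d20:-→d21:-→d22:-→d23:-→d24:H3→d25:-→d26:-→d27:-→d28:H1  best=H1
  ? 55.251.187.123  path d0:-→d1:-→d2:-→d3:-→d4:-→d5:-→d6:-→d7:-→d8:-→d9:-→d10:-→d11:-→d12:-→d13:-→d14:-→d15:-→d16:-→d17:-→d18:-→d19:-→d20:-→d21:-→d22:-→d23:-→d24:H3  best=H3
  + 58.140.59.0/24 (H2) depth=24
  + 58.128.0.0/12 (H0) depth=12
  + 19.167.0.0/16 (H4) depth=16
  + 58.140.59.192/28 (H3) depth=28
  ? 58.140.59.111  path d0:-→d1:-→d2:-→d3:-→d4:-→d5:-→d6:-→d7:H1→d8:-→d9:-→d10:-→d11:-→d12:H0→d13:-→d14:-→d15:-→d16:-→d17:-→d18:-→d19:-→d20:-→d21:-→d22:-→d23:-→d24:H2  best=H2
  ? 58.140.59.0  path d0:-→d1:-→d2:-→d3:-→d4:-→d5:-→d6:-→d7:H1→d8:-→d9:-→d10:-→d11:-→d12:H0→d13:-→d14:-→d15:-→d16:-→d17:-→d18:-→d19:-→d20:-→d21:-→d22:-→d23:-→d24:H2  best=H2
  + 19.167.112.0/20 (H1) depth=20
  + 0.0.0.0/0 (H0) depth=0

== LOOKUPS ==
["H2","H2","H1","H3","H2","H2"]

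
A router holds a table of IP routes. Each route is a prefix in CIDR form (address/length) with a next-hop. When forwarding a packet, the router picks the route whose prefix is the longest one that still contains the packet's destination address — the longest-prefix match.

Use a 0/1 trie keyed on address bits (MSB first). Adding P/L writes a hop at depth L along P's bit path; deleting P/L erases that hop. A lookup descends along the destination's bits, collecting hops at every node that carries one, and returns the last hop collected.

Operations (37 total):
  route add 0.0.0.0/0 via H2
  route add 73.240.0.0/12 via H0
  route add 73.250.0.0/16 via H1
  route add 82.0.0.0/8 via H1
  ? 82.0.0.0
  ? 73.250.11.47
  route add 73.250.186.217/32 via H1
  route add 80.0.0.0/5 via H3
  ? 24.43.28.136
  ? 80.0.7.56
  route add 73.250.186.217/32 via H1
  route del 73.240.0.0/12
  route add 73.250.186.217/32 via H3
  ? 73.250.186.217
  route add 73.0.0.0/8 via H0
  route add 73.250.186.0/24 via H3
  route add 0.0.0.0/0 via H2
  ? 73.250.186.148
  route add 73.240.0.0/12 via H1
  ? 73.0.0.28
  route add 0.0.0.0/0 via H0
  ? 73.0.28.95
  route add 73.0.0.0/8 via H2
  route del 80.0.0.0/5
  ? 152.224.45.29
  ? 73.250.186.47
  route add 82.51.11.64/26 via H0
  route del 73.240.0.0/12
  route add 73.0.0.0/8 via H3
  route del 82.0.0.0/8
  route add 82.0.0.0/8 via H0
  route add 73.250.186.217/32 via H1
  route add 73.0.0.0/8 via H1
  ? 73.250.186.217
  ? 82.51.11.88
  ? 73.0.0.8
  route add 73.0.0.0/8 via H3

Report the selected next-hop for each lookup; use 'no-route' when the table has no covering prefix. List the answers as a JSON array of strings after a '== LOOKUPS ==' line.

Trace:
  + 0.0.0.0/0 (H2) depth=0
  + 73.240.0.0/12 (H0) depth=12
  + 73.250.0.0/16 (H1) depth=16
  + 82.0.0.0/8 (H1) depth=8
  lookup 82.0.0.0: bits 01010010 walk d0:H2→d1:-→d2:-→d3:-→d4:-→d5:-→d6:-→d7:-→d8:H1 -> H1
  lookup 73.250.11.47: bits 0100100111111010 walk d0:H2→d1:-→d2:-→d3:-→d4:-→d5:-→d6:-→d7:-→d8:-→d9:-→d10:-→d11:-→d12:H0→d13:-→d14:-→d15:-→d16:H1 -> H1
  + 73.250.186.217/32 (H1) depth=32
  + 80.0.0.0/5 (H3) depth=5
  lookup 24.43.28.136: bits 0 walk d0:H2→d1:- -> H2
  lookup 80.0.7.56: bits 010100 walk d0:H2→d1:-→d2:-→d3:-→d4:-→d5:H3→d6:- -> H3
  + 73.250.186.217/32 (H1) depth=32
  del 73.240.0.0/12 (clear depth 12)
  + 73.250.186.217/32 (H3) depth=32
  lookup 73.250.186.217: bits 01001001111110101011101011011001 walk d0:H2→d1:-→d2:-→d3:-→d4:-→d5:-→d6:-→d7:-→d8:-→d9:-→d10:-→d11:-→d12:-→d13:-→d14:-→d15:-→d16:H1→d17:-→d18:-→d19:-→d20:-→d21:-→d22:-→d23:-→d24:-→d25:-→d26:-→d27:-→d28:-→d29:-→d30:-→d31:-→d32:H3 -> H3
  + 73.0.0.0/8 (H0) depth=8
  + 73.250.186.0/24 (H3) depth=24
  + 0.0.0.0/0 (H2) depth=0
  lookup 73.250.186.148: bits 0100100111111010101110101 walk d0:H2→d1:-→d2:-→d3:-→d4:-→d5:-→d6:-→d7:-→d8:H0→d9:-→d10:-→d11:-→d12:-→d13:-→d14:-→d15:-→d16:H1→d17:-→d18:-→d19:-→d20:-→d21:-→d22:-→d23:-→d24:H3→d25:- -> H3
  + 73.240.0.0/12 (H1) depth=12
  lookup 73.0.0.28: bits 01001001 walk d0:H2→d1:-→d2:-→d3:-→d4:-→d5:-→d6:-→d7:-→d8:H0 -> H0
  + 0.0.0.0/0 (H0) depth=0
  lookup 73.0.28.95: bits 01001001 walk d0:H0→d1:-→d2:-→d3:-→d4:-→d5:-→d6:-→d7:-→d8:H0 -> H0
  + 73.0.0.0/8 (H2) depth=8
  del 80.0.0.0/5 (clear depth 5)
  lookup 152.224.45.29: bits ε walk d0:H0 -> H0
  lookup 73.250.186.47: bits 010010011111101010111010 walk d0:H0→d1:-→d2:-→d3:-→d4:-→d5:-→d6:-→d7:-→d8:H2→d9:-→d10:-→d11:-→d12:H1→d13:-→d14:-→d15:-→d16:H1→d17:-→d18:-→d19:-→d20:-→d21:-→d22:-→d23:-→d24:H3 -> H3
  + 82.51.11.64/26 (H0) depth=26
  del 73.240.0.0/12 (clear depth 12)
  + 73.0.0.0/8 (H3) depth=8
  del 82.0.0.0/8 (clear depth 8)
  + 82.0.0.0/8 (H0) depth=8
  + 73.250.186.217/32 (H1) depth=32
  + 73.0.0.0/8 (H1) depth=8
  lookup 73.250.186.217: bits 01001001111110101011101011011001 walk d0:H0→d1:-→d2:-→d3:-→d4:-→d5:-→d6:-→d7:-→d8:H1→d9:-→d10:-→d11:-→d12:-→d13:-→d14:-→d15:-→d16:H1→d17:-→d18:-→d19:-→d20:-→d21:-→d22:-→d23:-→d24:H3→d25:-→d26:-→d27:-→d28:-→d29:-→d30:-→d31:-→d32:H1 -> H1
  lookup 82.51.11.88: bits 01010010001100110000101101 walk d0:H0→d1:-→d2:-→d3:-→d4:-→d5:-→d6:-→d7:-→d8:H0→d9:-→d10:-→d11:-→d12:-→d13:-→d14:-→d15:-→d16:-→d17:-→d18:-→d19:-→d20:-→d21:-→d22:-→d23:-→d24:-→d25:-→d26:H0 -> H0
  lookup 73.0.0.8: bits 01001001 walk d0:H0→d1:-→d2:-→d3:-→d4:-→d5:-→d6:-→d7:-→d8:H1 -> H1
  + 73.0.0.0/8 (H3) depth=8

== LOOKUPS ==
["H1","H1","H2","H3","H3","H3","H0","H0","H0","H3","H1","H0","H1"]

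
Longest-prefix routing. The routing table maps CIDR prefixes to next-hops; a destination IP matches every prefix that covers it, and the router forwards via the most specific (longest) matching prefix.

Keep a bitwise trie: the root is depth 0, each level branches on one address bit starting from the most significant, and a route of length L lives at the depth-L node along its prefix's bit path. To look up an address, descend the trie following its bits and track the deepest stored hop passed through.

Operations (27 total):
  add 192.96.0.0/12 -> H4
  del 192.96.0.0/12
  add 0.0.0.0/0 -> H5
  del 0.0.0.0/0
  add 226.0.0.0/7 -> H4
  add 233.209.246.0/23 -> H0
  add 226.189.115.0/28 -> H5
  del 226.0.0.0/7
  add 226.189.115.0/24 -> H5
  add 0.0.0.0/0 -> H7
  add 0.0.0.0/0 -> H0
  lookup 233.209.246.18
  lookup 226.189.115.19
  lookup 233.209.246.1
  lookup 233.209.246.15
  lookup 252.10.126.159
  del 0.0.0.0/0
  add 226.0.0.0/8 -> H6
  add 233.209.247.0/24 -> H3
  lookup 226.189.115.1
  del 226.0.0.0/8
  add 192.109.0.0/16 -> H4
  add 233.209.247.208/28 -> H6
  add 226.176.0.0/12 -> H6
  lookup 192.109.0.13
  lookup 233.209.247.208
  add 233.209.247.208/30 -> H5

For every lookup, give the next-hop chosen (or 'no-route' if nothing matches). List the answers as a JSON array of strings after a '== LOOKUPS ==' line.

Trace:
  add 192.96.0.0/12 -> H4 at depth 12
  - 192.96.0.0/12 clear@12
  add 0.0.0.0/0 -> H5 at depth 0
  - 0.0.0.0/0 clear@0
  add 226.0.0.0/7 -> H4 at depth 7
  add 233.209.246.0/23 -> H0 at depth 23
  add 226.189.115.0/28 -> H5 at depth 28
  - 226.0.0.0/7 clear@7
  add 226.189.115.0/24 -> H5 at depth 24
  add 0.0.0.0/0 -> H7 at depth 0
  add 0.0.0.0/0 -> H0 at depth 0
  lookup 233.209.246.18: bits 11101001110100011111011 walk d0:H0→d1:-→d2:-→d3:-→d4:-→d5:-→d6:-→d7:-→d8:-→d9:-→d10:-→d11:-→d12:-→d13:-→d14:-→d15:-→d16:-→d17:-→d18:-→d19:-→d20:-→d21:-→d22:-→d23:H0 -> H0
  lookup 226.189.115.19: bits 111000101011110101110011000 walk d0:H0→d1:-→d2:-→d3:-→d4:-→d5:-→d6:-→d7:-→d8:-→d9:-→d10:-→d11:-→d12:-→d13:-→d14:-→d15:-→d16:-→d17:-→d18:-→d19:-→d20:-→d21:-→d22:-→d23:-→d24:H5→d25:-→d26:-→d27:- -> H5
  lookup 233.209.246.1: bits 11101001110100011111011 walk d0:H0→d1:-→d2:-→d3:-→d4:-→d5:-→d6:-→d7:-→d8:-→d9:-→d10:-→d11:-→d12:-→d13:-→d14:-→d15:-→d16:-→d17:-→d18:-→d19:-→d20:-→d21:-→d22:-→d23:H0 -> H0
  lookup 233.209.246.15: bits 11101001110100011111011 walk d0:H0→d1:-→d2:-→d3:-→d4:-→d5:-→d6:-→d7:-→d8:-→d9:-→d10:-→d11:-→d12:-→d13:-→d14:-→d15:-→d16:-→d17:-→d18:-→d19:-→d20:-→d21:-→d22:-→d23:H0 -> H0
  lookup 252.10.126.159: bits 111 walk d0:H0→d1:-→d2:-→d3:- -> H0
  - 0.0.0.0/0 clear@0
  add 226.0.0.0/8 -> H6 at depth 8
  add 233.209.247.0/24 -> H3 at depth 24
  lookup 226.189.115.1: bits 1110001010111101011100110000 walk d0:-→d1:-→d2:-→d3:-→d4:-→d5:-→d6:-→d7:-→d8:H6→d9:-→d10:-→d11:-→d12:-→d13:-→d14:-→d15:-→d16:-→d17:-→d18:-→d19:-→d20:-→d21:-→d22:-→d23:-→d24:H5→d25:-→d26:-→d27:-→d28:H5 -> H5
  - 226.0.0.0/8 clear@8
  add 192.109.0.0/16 -> H4 at depth 16
  add 233.209.247.208/28 -> H6 at depth 28
  add 226.176.0.0/12 -> H6 at depth 12
  lookup 192.109.0.13: bits 1100000001101101 walk d0:-→d1:-→d2:-→d3:-→d4:-→d5:-→d6:-→d7:-→d8:-→d9:-→d10:-→d11:-→d12:-→d13:-→d14:-→d15:-→d16:H4 -> H4
  lookup 233.209.247.208: bits 1110100111010001111101111101 walk d0:-→d1:-→d2:-→d3:-→d4:-→d5:-→d6:-→d7:-→d8:-→d9:-→d10:-→d11:-→d12:-→d13:-→d14:-→d15:-→d16:-→d17:-→d18:-→d19:-→d20:-→d21:-→d22:-→d23:H0→d24:H3→d25:-→d26:-→d27:-→d28:H6 -> H6
  add 233.209.247.208/30 -> H5 at depth 30

== LOOKUPS ==
["H0","H5","H0","H0","H0","H5","H4","H6"]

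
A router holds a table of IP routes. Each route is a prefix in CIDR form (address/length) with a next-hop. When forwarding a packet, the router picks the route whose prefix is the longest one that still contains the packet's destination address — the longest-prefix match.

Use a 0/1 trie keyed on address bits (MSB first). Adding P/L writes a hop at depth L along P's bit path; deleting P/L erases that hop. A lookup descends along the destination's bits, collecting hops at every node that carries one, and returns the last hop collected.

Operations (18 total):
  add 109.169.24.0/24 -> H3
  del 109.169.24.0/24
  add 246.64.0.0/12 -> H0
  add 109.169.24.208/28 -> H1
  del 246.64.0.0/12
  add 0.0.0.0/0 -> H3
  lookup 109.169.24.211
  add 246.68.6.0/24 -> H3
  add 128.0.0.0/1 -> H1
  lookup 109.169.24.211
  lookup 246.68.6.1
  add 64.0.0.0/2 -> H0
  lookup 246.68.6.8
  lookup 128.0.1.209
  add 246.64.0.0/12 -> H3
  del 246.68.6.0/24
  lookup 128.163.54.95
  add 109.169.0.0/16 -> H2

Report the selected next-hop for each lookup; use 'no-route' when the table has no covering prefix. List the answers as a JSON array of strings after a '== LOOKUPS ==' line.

Trace:
  add 109.169.24.0/24 -> H3 at depth 24
  del 109.169.24.0/24 (clear depth 24)
  add 246.64.0.0/12 -> H0 at depth 12
  add 109.169.24.208/28 -> H1 at depth 28
  del 246.64.0.0/12 (clear depth 12)
  add 0.0.0.0/0 -> H3 at depth 0
  ? 109.169.24.211  path d0:H3→d1:-→d2:-→d3:-→d4:-→d5:-→d6:-→d7:-→d8:-→d9:-→d10:-→d11:-→d12:-→d13:-→d14:-→d15:-→d16:-→d17:-→d18:-→d19:-→d20:-→d21:-→d22:-→d23:-→d24:-→d25:-→d26:-→d27:-→d28:H1  best=H1
  add 246.68.6.0/24 -> H3 at depth 24
  add 128.0.0.0/1 -> H1 at depth 1
  ? 109.169.24.211  path d0:H3→d1:-→d2:-→d3:-→d4:-→d5:-→d6:-→d7:-→d8:-→d9:-→d10:-→d11:-→d12:-→d13:-→d14:-→d15:-→d16:-→d17:-→d18:-→d19:-→d20:-→d21:-→d22:-→d23:-→d24:-→d25:-→d26:-→d27:-→d28:H1  best=H1
  ? 246.68.6.1  path d0:H3→d1:H1→d2:-→d3:-→d4:-→d5:-→d6:-→d7:-→d8:-→d9:-→d10:-→d11:-→d12:-→d13:-→d14:-→d15:-→d16:-→d17:-→d18:-→d19:-→d20:-→d21:-→d22:-→d23:-→d24:H3  best=H3
  add 64.0.0.0/2 -> H0 at depth 2
  ? 246.68.6.8  path d0:H3→d1:H1→d2:-→d3:-→d4:-→d5:-→d6:-→d7:-→d8:-→d9:-→d10:-→d11:-→d12:-→d13:-→d14:-→d15:-→d16:-→d17:-→d18:-→d19:-→d20:-→d21:-→d22:-→d23:-→d24:H3  best=H3
  ? 128.0.1.209  path d0:H3→d1:H1  best=H1
  add 246.64.0.0/12 -> H3 at depth 12
  del 246.68.6.0/24 (clear depth 24)
  ? 128.163.54.95  path d0:H3→d1:H1  best=H1
  add 109.169.0.0/16 -> H2 at depth 16

== LOOKUPS ==
["H1","H1","H3","H3","H1","H1"]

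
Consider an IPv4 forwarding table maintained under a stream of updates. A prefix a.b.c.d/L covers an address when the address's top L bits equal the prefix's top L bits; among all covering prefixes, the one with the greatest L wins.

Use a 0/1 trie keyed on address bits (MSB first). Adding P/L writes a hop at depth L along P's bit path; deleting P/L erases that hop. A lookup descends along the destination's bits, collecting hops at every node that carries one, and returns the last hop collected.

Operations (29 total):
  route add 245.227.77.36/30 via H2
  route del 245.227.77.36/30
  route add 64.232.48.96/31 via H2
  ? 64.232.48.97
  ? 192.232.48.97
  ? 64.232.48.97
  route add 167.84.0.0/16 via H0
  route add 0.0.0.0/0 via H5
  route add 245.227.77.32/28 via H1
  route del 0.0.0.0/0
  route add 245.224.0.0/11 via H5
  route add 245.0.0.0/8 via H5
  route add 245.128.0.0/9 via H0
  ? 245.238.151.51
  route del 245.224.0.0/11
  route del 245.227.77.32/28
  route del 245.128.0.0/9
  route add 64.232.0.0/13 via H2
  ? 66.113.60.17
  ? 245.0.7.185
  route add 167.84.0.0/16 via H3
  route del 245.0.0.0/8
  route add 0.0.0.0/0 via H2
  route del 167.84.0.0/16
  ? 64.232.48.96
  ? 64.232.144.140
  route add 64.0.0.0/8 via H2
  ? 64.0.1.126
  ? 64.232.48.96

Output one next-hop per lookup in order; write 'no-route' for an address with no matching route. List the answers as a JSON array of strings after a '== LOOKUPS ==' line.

Trace:
  + 245.227.77.36/30 (H2) depth=30
  - 245.227.77.36/30 clear@30
  + 64.232.48.96/31 (H2) depth=31
  lookup 64.232.48.97: bits 0100000011101000001100000110000 walk d0:-→d1:-→d2:-→d3:-→d4:-→d5:-→d6:-→d7:-→d8:-→d9:-→d10:-→d11:-→d12:-→d13:-→d14:-→d15:-→d16:-→d17:-→d18:-→d19:-→d20:-→d21:-→d22:-→d23:-→d24:-→d25:-→d26:-→d27:-→d28:-→d29:-→d30:-→d31:H2 -> H2
  lookup 192.232.48.97: bits 11 walk d0:-→d1:-→d2:- -> no-route
  lookup 64.232.48.97: bits 0100000011101000001100000110000 walk d0:-→d1:-→d2:-→d3:-→d4:-→d5:-→d6:-→d7:-→d8:-→d9:-→d10:-→d11:-→d12:-→d13:-→d14:-→d15:-→d16:-→d17:-→d18:-→d19:-→d20:-→d21:-→d22:-→d23:-→d24:-→d25:-→d26:-→d27:-→d28:-→d29:-→d30:-→d31:H2 -> H2
  + 167.84.0.0/16 (H0) depth=16
  + 0.0.0.0/0 (H5) depth=0
  + 245.227.77.32/28 (H1) depth=28
  - 0.0.0.0/0 clear@0
  + 245.224.0.0/11 (H5) depth=11
  + 245.0.0.0/8 (H5) depth=8
  + 245.128.0.0/9 (H0) depth=9
  lookup 245.238.151.51: bits 111101011110 walk d0:-→d1:-→d2:-→d3:-→d4:-→d5:-→d6:-→d7:-→d8:H5→d9:H0→d10:-→d11:H5→d12:- -> H5
  - 245.224.0.0/11 clear@11
  - 245.227.77.32/28 clear@28
  - 245.128.0.0/9 clear@9
  + 64.232.0.0/13 (H2) depth=13
  lookup 66.113.60.17: bits 010000 walk d0:-→d1:-→d2:-→d3:-→d4:-→d5:-→d6:- -> no-route
  lookup 245.0.7.185: bits 11110101 walk d0:-→d1:-→d2:-→d3:-→d4:-→d5:-→d6:-→d7:-→d8:H5 -> H5
  + 167.84.0.0/16 (H3) depth=16
  - 245.0.0.0/8 clear@8
  + 0.0.0.0/0 (H2) depth=0
  - 167.84.0.0/16 clear@16
  lookup 64.232.48.96: bits 0100000011101000001100000110000 walk d0:H2→d1:-→d2:-→d3:-→d4:-→d5:-→d6:-→d7:-→d8:-→d9:-→d10:-→d11:-→d12:-→d13:H2→d14:-→d15:-→d16:-→d17:-→d18:-→d19:-→d20:-→d21:-→d22:-→d23:-→d24:-→d25:-→d26:-→d27:-→d28:-→d29:-→d30:-→d31:H2 -> H2
  lookup 64.232.144.140: bits 0100000011101000 walk d0:H2→d1:-→d2:-→d3:-→d4:-→d5:-→d6:-→d7:-→d8:-→d9:-→d10:-→d11:-→d12:-→d13:H2→d14:-→d15:-→d16:- -> H2
  + 64.0.0.0/8 (H2) depth=8
  lookup 64.0.1.126: bits 01000000 walk d0:H2→d1:-→d2:-→d3:-→d4:-→d5:-→d6:-→d7:-→d8:H2 -> H2
  lookup 64.232.48.96: bits 0100000011101000001100000110000 walk d0:H2→d1:-→d2:-→d3:-→d4:-→d5:-→d6:-→d7:-→d8:H2→d9:-→d10:-→d11:-→d12:-→d13:H2→d14:-→d15:-→d16:-→d17:-→d18:-→d19:-→d20:-→d21:-→d22:-→d23:-→d24:-→d25:-→d26:-→d27:-→d28:-→d29:-→d30:-→d31:H2 -> H2

== LOOKUPS ==
["H2","no-route","H2","H5","no-route","H5","H2","H2","H2","H2"]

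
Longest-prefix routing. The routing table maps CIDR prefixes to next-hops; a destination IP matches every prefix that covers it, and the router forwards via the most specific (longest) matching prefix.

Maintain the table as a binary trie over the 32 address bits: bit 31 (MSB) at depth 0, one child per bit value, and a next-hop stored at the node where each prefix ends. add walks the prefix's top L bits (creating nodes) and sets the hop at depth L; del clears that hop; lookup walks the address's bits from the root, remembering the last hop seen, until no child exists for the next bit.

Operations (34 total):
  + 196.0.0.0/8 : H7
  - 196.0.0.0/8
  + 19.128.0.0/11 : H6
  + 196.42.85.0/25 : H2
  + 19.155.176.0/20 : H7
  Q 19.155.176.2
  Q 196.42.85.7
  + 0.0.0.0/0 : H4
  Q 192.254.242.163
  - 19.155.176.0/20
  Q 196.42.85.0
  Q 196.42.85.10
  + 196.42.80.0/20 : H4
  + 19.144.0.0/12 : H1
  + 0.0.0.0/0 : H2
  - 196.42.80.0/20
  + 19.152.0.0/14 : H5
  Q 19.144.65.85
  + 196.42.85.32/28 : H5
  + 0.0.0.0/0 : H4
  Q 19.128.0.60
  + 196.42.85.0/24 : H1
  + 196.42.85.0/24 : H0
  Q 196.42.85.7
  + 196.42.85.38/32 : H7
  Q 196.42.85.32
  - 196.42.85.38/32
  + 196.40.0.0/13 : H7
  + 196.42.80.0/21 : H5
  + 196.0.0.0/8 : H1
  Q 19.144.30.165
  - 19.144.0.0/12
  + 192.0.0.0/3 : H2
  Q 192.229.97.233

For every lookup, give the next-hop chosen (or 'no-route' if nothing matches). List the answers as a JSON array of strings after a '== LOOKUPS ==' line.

Trace:
  + 196.0.0.0/8 (H7) depth=8
  del 196.0.0.0/8 (clear depth 8)
  + 19.128.0.0/11 (H6) depth=11
  + 196.42.85.0/25 (H2) depth=25
  + 19.155.176.0/20 (H7) depth=20
  lookup 19.155.176.2: bits 00010011100110111011 walk d0:-→d1:-→d2:-→d3:-→d4:-→d5:-→d6:-→d7:-→d8:-→d9:-→d10:-→d11:H6→d12:-→d13:-→d14:-→d15:-→d16:-→d17:-→d18:-→d19:-→d20:H7 -> H7
  lookup 196.42.85.7: bits 1100010000101010010101010 walk d0:-→d1:-→d2:-→d3:-→d4:-→d5:-→d6:-→d7:-→d8:-→d9:-→d10:-→d11:-→d12:-→d13:-→d14:-→d15:-→d16:-→d17:-→d18:-→d19:-→d20:-→d21:-→d22:-→d23:-→d24:-→d25:H2 -> H2
  + 0.0.0.0/0 (H4) depth=0
  lookup 192.254.242.163: bits 11000 walk d0:H4→d1:-→d2:-→d3:-→d4:-→d5:- -> H4
  del 19.155.176.0/20 (clear depth 20)
  lookup 196.42.85.0: bits 1100010000101010010101010 walk d0:H4→d1:-→d2:-→d3:-→d4:-→d5:-→d6:-→d7:-→d8:-→d9:-→d10:-→d11:-→d12:-→d13:-→d14:-→d15:-→d16:-→d17:-→d18:-→d19:-→d20:-→d21:-→d22:-→d23:-→d24:-→d25:H2 -> H2
  lookup 196.42.85.10: bits 1100010000101010010101010 walk d0:H4→d1:-→d2:-→d3:-→d4:-→d5:-→d6:-→d7:-→d8:-→d9:-→d10:-→d11:-→d12:-→d13:-→d14:-→d15:-→d16:-→d17:-→d18:-→d19:-→d20:-→d21:-→d22:-→d23:-→d24:-→d25:H2 -> H2
  + 196.42.80.0/20 (H4) depth=20
  + 19.144.0.0/12 (H1) depth=12
  + 0.0.0.0/0 (H2) depth=0
  del 196.42.80.0/20 (clear depth 20)
  + 19.152.0.0/14 (H5) depth=14
  lookup 19.144.65.85: bits 000100111001 walk d0:H2→d1:-→d2:-→d3:-→d4:-→d5:-→d6:-→d7:-→d8:-→d9:-→d10:-→d11:H6→d12:H1 -> H1
  + 196.42.85.32/28 (H5) depth=28
  + 0.0.0.0/0 (H4) depth=0
  lookup 19.128.0.60: bits 00010011100 walk d0:H4→d1:-→d2:-→d3:-→d4:-→d5:-→d6:-→d7:-→d8:-→d9:-→d10:-→d11:H6 -> H6
  + 196.42.85.0/24 (H1) depth=24
  + 196.42.85.0/24 (H0) depth=24
  lookup 196.42.85.7: bits 11000100001010100101010100 walk d0:H4→d1:-→d2:-→d3:-→d4:-→d5:-→d6:-→d7:-→d8:-→d9:-→d10:-→d11:-→d12:-→d13:-→d14:-→d15:-→d16:-→d17:-→d18:-→d19:-→d20:-→d21:-→d22:-→d23:-→d24:H0→d25:H2→d26:- -> H2
  + 196.42.85.38/32 (H7) depth=32
  lookup 196.42.85.32: bits 11000100001010100101010100100 walk d0:H4→d1:-→d2:-→d3:-→d4:-→d5:-→d6:-→d7:-→d8:-→d9:-→d10:-→d11:-→d12:-→d13:-→d14:-→d15:-→d16:-→d17:-→d18:-→d19:-→d20:-→d21:-→d22:-→d23:-→d24:H0→d25:H2→d26:-→d27:-→d28:H5→d29:- -> H5
  del 196.42.85.38/32 (clear depth 32)
  + 196.40.0.0/13 (H7) depth=13
  + 196.42.80.0/21 (H5) depth=21
  + 196.0.0.0/8 (H1) depth=8
  lookup 19.144.30.165: bits 000100111001 walk d0:H4→d1:-→d2:-→d3:-→d4:-→d5:-→d6:-→d7:-→d8:-→d9:-→d10:-→d11:H6→d12:H1 -> H1
  del 19.144.0.0/12 (clear depth 12)
  + 192.0.0.0/3 (H2) depth=3
  lookup 192.229.97.233: bits 11000 walk d0:H4→d1:-→d2:-→d3:H2→d4:-→d5:- -> H2

== LOOKUPS ==
["H7","H2","H4","H2","H2","H1","H6","H2","H5","H1","H2"]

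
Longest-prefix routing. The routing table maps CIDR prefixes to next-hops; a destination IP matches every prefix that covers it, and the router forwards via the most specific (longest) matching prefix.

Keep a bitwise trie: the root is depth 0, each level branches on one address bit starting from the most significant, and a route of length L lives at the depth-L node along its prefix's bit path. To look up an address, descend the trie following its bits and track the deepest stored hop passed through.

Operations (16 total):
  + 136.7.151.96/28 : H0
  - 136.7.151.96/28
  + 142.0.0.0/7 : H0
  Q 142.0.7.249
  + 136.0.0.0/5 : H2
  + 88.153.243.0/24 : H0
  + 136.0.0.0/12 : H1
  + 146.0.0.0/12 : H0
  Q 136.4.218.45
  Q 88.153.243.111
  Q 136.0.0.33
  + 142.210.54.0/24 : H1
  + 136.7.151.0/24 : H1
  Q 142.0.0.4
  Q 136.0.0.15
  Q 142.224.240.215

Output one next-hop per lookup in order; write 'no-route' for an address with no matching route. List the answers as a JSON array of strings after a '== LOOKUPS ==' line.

Process each operation:
  add 136.7.151.96/28 -> H0 at depth 28
  - 136.7.151.96/28 clear@28
  add 142.0.0.0/7 -> H0 at depth 7
  lookup 142.0.7.249: bits 1000111 walk d0:-→d1:-→d2:-→d3:-→d4:-→d5:-→d6:-→d7:H0 -> H0
  add 136.0.0.0/5 -> H2 at depth 5
  add 88.153.243.0/24 -> H0 at depth 24
  add 136.0.0.0/12 -> H1 at depth 12
  add 146.0.0.0/12 -> H0 at depth 12
  lookup 136.4.218.45: bits 10001000000001 walk d0:-→d1:-→d2:-→d3:-→d4:-→d5:H2→d6:-→d7:-→d8:-→d9:-→d10:-→d11:-→d12:H1→d13:-→d14:- -> H1
  lookup 88.153.243.111: bits 010110001001100111110011 walk d0:-→d1:-→d2:-→d3:-→d4:-→d5:-→d6:-→d7:-→d8:-→d9:-→d10:-→d11:-→d12:-→d13:-→d14:-→d15:-→d16:-→d17:-→d18:-→d19:-→d20:-→d21:-→d22:-→d23:-→d24:H0 -> H0
  lookup 136.0.0.33: bits 1000100000000 walk d0:-→d1:-→d2:-→d3:-→d4:-→d5:H2→d6:-→d7:-→d8:-→d9:-→d10:-→d11:-→d12:H1→d13:- -> H1
  add 142.210.54.0/24 -> H1 at depth 24
  add 136.7.151.0/24 -> H1 at depth 24
  lookup 142.0.0.4: bits 10001110 walk d0:-→d1:-→d2:-→d3:-→d4:-→d5:H2→d6:-→d7:H0→d8:- -> H0
  lookup 136.0.0.15: bits 1000100000000 walk d0:-→d1:-→d2:-→d3:-→d4:-→d5:H2→d6:-→d7:-→d8:-→d9:-→d10:-→d11:-→d12:H1→d13:- -> H1
  lookup 142.224.240.215: bits 1000111011 walk d0:-→d1:-→d2:-→d3:-→d4:-→d5:H2→d6:-→d7:H0→d8:-→d9:-→d10:- -> H0

== LOOKUPS ==
["H0","H1","H0","H1","H0","H1","H0"]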